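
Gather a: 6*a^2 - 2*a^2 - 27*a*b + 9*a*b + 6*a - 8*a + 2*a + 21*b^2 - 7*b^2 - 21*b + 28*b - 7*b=4*a^2 - 18*a*b + 14*b^2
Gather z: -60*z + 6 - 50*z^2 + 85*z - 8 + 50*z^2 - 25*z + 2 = 0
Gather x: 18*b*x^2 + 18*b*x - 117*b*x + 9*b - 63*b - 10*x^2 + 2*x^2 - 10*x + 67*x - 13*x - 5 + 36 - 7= -54*b + x^2*(18*b - 8) + x*(44 - 99*b) + 24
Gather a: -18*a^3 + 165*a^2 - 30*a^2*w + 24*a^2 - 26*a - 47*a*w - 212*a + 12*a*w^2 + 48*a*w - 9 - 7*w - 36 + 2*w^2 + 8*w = -18*a^3 + a^2*(189 - 30*w) + a*(12*w^2 + w - 238) + 2*w^2 + w - 45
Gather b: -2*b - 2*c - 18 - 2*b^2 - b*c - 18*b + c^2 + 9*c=-2*b^2 + b*(-c - 20) + c^2 + 7*c - 18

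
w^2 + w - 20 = (w - 4)*(w + 5)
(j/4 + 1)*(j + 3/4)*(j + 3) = j^3/4 + 31*j^2/16 + 69*j/16 + 9/4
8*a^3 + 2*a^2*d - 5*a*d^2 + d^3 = (-4*a + d)*(-2*a + d)*(a + d)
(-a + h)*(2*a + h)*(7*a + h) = -14*a^3 + 5*a^2*h + 8*a*h^2 + h^3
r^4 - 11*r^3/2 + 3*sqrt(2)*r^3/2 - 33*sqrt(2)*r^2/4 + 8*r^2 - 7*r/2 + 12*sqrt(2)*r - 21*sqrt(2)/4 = (r - 7/2)*(r - 1)^2*(r + 3*sqrt(2)/2)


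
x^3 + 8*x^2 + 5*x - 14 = (x - 1)*(x + 2)*(x + 7)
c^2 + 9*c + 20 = (c + 4)*(c + 5)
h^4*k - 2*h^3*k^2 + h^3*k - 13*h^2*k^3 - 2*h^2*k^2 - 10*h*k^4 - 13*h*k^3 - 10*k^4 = (h - 5*k)*(h + k)*(h + 2*k)*(h*k + k)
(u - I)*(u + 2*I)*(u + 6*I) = u^3 + 7*I*u^2 - 4*u + 12*I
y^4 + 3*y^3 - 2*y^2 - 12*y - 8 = (y - 2)*(y + 1)*(y + 2)^2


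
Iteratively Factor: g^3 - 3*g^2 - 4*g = (g + 1)*(g^2 - 4*g) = (g - 4)*(g + 1)*(g)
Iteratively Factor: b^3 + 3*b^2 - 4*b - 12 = (b + 2)*(b^2 + b - 6) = (b - 2)*(b + 2)*(b + 3)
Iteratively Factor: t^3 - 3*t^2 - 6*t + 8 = (t + 2)*(t^2 - 5*t + 4) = (t - 1)*(t + 2)*(t - 4)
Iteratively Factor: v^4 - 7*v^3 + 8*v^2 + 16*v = (v - 4)*(v^3 - 3*v^2 - 4*v) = (v - 4)*(v + 1)*(v^2 - 4*v) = (v - 4)^2*(v + 1)*(v)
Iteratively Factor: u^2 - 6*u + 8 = (u - 2)*(u - 4)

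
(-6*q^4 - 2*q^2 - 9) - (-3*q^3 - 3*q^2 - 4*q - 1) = -6*q^4 + 3*q^3 + q^2 + 4*q - 8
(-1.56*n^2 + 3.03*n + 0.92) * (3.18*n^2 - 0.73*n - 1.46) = -4.9608*n^4 + 10.7742*n^3 + 2.9913*n^2 - 5.0954*n - 1.3432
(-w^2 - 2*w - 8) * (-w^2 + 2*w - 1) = w^4 + 5*w^2 - 14*w + 8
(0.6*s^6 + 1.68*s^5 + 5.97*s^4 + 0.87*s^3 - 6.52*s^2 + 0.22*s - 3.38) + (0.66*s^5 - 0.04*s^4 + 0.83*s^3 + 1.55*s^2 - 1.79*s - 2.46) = 0.6*s^6 + 2.34*s^5 + 5.93*s^4 + 1.7*s^3 - 4.97*s^2 - 1.57*s - 5.84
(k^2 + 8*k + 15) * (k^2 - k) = k^4 + 7*k^3 + 7*k^2 - 15*k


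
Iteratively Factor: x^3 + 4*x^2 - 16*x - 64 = (x - 4)*(x^2 + 8*x + 16) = (x - 4)*(x + 4)*(x + 4)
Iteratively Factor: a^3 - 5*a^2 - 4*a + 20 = (a - 5)*(a^2 - 4) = (a - 5)*(a - 2)*(a + 2)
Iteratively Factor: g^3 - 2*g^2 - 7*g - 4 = (g + 1)*(g^2 - 3*g - 4) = (g + 1)^2*(g - 4)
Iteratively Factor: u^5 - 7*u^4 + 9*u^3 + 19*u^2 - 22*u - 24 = (u - 2)*(u^4 - 5*u^3 - u^2 + 17*u + 12) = (u - 4)*(u - 2)*(u^3 - u^2 - 5*u - 3) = (u - 4)*(u - 2)*(u + 1)*(u^2 - 2*u - 3) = (u - 4)*(u - 3)*(u - 2)*(u + 1)*(u + 1)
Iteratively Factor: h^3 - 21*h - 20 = (h + 1)*(h^2 - h - 20) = (h - 5)*(h + 1)*(h + 4)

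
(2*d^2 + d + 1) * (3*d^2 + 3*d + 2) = 6*d^4 + 9*d^3 + 10*d^2 + 5*d + 2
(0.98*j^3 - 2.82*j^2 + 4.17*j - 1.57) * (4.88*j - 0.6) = 4.7824*j^4 - 14.3496*j^3 + 22.0416*j^2 - 10.1636*j + 0.942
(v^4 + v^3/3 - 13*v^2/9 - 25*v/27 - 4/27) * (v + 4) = v^5 + 13*v^4/3 - v^3/9 - 181*v^2/27 - 104*v/27 - 16/27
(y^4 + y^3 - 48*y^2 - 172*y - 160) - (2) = y^4 + y^3 - 48*y^2 - 172*y - 162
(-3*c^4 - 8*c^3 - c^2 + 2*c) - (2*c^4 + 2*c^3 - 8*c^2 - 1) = -5*c^4 - 10*c^3 + 7*c^2 + 2*c + 1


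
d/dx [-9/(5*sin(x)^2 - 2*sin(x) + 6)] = 18*(5*sin(x) - 1)*cos(x)/(5*sin(x)^2 - 2*sin(x) + 6)^2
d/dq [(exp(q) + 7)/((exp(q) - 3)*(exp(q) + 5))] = (-exp(2*q) - 14*exp(q) - 29)*exp(q)/(exp(4*q) + 4*exp(3*q) - 26*exp(2*q) - 60*exp(q) + 225)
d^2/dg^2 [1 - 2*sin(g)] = 2*sin(g)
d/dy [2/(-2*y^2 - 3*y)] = 2*(4*y + 3)/(y^2*(2*y + 3)^2)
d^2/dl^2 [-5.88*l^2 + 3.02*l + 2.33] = -11.7600000000000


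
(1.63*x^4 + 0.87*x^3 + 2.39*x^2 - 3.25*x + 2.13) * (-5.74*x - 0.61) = -9.3562*x^5 - 5.9881*x^4 - 14.2493*x^3 + 17.1971*x^2 - 10.2437*x - 1.2993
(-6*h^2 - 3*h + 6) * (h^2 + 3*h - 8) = -6*h^4 - 21*h^3 + 45*h^2 + 42*h - 48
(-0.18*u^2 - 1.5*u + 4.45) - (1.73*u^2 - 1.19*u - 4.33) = -1.91*u^2 - 0.31*u + 8.78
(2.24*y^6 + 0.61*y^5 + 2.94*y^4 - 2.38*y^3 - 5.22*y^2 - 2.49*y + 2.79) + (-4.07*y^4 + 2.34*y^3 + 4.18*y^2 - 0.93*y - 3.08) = 2.24*y^6 + 0.61*y^5 - 1.13*y^4 - 0.04*y^3 - 1.04*y^2 - 3.42*y - 0.29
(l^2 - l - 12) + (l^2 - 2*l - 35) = 2*l^2 - 3*l - 47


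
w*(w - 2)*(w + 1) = w^3 - w^2 - 2*w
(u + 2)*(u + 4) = u^2 + 6*u + 8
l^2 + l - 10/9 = (l - 2/3)*(l + 5/3)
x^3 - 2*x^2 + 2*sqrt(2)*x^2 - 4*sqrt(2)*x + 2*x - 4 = (x - 2)*(x + sqrt(2))^2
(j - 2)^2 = j^2 - 4*j + 4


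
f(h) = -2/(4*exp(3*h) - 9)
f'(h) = 24*exp(3*h)/(4*exp(3*h) - 9)^2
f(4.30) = -0.00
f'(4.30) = 0.00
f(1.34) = -0.01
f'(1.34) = 0.03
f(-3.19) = 0.22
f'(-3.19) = 0.00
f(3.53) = -0.00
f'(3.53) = 0.00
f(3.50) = -0.00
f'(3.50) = 0.00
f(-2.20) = 0.22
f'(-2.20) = 0.00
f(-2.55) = 0.22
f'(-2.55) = 0.00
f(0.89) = -0.04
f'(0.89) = 0.15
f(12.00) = 0.00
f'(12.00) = 0.00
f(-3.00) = 0.22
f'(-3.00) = 0.00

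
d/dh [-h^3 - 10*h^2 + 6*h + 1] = -3*h^2 - 20*h + 6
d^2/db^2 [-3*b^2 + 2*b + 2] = -6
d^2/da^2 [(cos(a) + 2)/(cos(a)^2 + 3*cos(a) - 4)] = (-9*(1 - cos(2*a))^2*cos(a)/4 - 5*(1 - cos(2*a))^2/4 - 19*cos(a)/2 - 30*cos(2*a) - 12*cos(3*a) + cos(5*a)/2 + 51)/((cos(a) - 1)^3*(cos(a) + 4)^3)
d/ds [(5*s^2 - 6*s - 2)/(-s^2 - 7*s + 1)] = (-41*s^2 + 6*s - 20)/(s^4 + 14*s^3 + 47*s^2 - 14*s + 1)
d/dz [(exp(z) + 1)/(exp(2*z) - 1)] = -exp(z)/(exp(2*z) - 2*exp(z) + 1)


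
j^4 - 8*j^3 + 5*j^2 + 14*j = j*(j - 7)*(j - 2)*(j + 1)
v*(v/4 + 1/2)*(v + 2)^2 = v^4/4 + 3*v^3/2 + 3*v^2 + 2*v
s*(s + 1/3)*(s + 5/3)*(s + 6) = s^4 + 8*s^3 + 113*s^2/9 + 10*s/3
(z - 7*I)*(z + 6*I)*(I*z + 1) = I*z^3 + 2*z^2 + 41*I*z + 42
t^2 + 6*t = t*(t + 6)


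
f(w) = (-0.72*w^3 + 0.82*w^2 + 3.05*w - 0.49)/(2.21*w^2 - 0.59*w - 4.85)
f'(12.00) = -0.33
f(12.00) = -3.56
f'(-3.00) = -0.43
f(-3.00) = 1.02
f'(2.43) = -1.16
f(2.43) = 0.21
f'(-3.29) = -0.40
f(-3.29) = 1.14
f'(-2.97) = -0.43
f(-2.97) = 1.01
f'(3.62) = -0.47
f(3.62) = -0.59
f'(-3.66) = -0.38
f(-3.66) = 1.29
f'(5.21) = -0.37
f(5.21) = -1.23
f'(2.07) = -3.01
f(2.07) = 0.87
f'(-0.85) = -1.21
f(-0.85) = 0.74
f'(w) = (0.59 - 4.42*w)*(-0.72*w^3 + 0.82*w^2 + 3.05*w - 0.49)/(2.21*w^2 - 0.59*w - 4.85)^2 + (-2.16*w^2 + 1.64*w + 3.05)/(2.21*w^2 - 0.59*w - 4.85) = (-1.5912*w^4 + 0.8496*w^3 + 3.2517*w^2 - 5.7882*w - 15.0816)/(4.8841*w^4 - 2.6078*w^3 - 21.0889*w^2 + 5.723*w + 23.5225)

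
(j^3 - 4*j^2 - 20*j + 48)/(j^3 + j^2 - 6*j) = (j^2 - 2*j - 24)/(j*(j + 3))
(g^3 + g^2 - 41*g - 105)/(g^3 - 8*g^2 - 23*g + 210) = (g + 3)/(g - 6)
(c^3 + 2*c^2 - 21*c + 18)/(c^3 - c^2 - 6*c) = (c^2 + 5*c - 6)/(c*(c + 2))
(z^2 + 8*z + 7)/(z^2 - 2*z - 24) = (z^2 + 8*z + 7)/(z^2 - 2*z - 24)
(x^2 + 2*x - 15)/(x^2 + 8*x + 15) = (x - 3)/(x + 3)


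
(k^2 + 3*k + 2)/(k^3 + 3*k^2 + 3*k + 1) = (k + 2)/(k^2 + 2*k + 1)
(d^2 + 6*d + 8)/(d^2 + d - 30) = (d^2 + 6*d + 8)/(d^2 + d - 30)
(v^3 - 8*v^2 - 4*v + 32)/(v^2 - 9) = (v^3 - 8*v^2 - 4*v + 32)/(v^2 - 9)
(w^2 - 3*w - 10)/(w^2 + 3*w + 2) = (w - 5)/(w + 1)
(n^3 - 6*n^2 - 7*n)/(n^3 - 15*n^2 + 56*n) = (n + 1)/(n - 8)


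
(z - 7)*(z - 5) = z^2 - 12*z + 35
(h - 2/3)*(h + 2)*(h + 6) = h^3 + 22*h^2/3 + 20*h/3 - 8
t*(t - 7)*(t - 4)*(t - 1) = t^4 - 12*t^3 + 39*t^2 - 28*t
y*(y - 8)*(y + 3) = y^3 - 5*y^2 - 24*y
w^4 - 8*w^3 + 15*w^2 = w^2*(w - 5)*(w - 3)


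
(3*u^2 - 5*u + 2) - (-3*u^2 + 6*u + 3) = 6*u^2 - 11*u - 1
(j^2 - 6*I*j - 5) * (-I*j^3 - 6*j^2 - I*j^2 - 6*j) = -I*j^5 - 12*j^4 - I*j^4 - 12*j^3 + 41*I*j^3 + 30*j^2 + 41*I*j^2 + 30*j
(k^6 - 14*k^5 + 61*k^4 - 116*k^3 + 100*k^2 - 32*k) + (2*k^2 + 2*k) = k^6 - 14*k^5 + 61*k^4 - 116*k^3 + 102*k^2 - 30*k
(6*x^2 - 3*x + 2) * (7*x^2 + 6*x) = 42*x^4 + 15*x^3 - 4*x^2 + 12*x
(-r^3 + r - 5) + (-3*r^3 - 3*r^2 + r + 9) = -4*r^3 - 3*r^2 + 2*r + 4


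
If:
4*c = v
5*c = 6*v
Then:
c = 0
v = 0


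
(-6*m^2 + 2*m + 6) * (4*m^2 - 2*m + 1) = -24*m^4 + 20*m^3 + 14*m^2 - 10*m + 6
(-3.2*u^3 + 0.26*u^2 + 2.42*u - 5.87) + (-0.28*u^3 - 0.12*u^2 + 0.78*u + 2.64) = -3.48*u^3 + 0.14*u^2 + 3.2*u - 3.23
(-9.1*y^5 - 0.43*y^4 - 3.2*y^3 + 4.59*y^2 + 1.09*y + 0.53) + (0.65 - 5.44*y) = -9.1*y^5 - 0.43*y^4 - 3.2*y^3 + 4.59*y^2 - 4.35*y + 1.18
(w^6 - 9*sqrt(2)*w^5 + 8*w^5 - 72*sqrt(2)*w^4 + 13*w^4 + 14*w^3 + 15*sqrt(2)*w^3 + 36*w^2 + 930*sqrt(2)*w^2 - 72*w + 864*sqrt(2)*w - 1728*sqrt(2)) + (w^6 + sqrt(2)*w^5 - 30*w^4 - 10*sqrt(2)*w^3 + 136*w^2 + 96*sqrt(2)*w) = 2*w^6 - 8*sqrt(2)*w^5 + 8*w^5 - 72*sqrt(2)*w^4 - 17*w^4 + 5*sqrt(2)*w^3 + 14*w^3 + 172*w^2 + 930*sqrt(2)*w^2 - 72*w + 960*sqrt(2)*w - 1728*sqrt(2)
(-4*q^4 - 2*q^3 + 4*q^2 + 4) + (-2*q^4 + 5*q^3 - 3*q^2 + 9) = -6*q^4 + 3*q^3 + q^2 + 13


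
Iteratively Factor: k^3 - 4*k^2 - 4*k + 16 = (k - 2)*(k^2 - 2*k - 8) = (k - 4)*(k - 2)*(k + 2)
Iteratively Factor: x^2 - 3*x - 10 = (x - 5)*(x + 2)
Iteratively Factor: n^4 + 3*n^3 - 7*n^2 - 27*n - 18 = (n + 2)*(n^3 + n^2 - 9*n - 9) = (n - 3)*(n + 2)*(n^2 + 4*n + 3) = (n - 3)*(n + 1)*(n + 2)*(n + 3)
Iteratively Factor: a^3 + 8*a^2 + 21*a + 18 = (a + 3)*(a^2 + 5*a + 6) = (a + 2)*(a + 3)*(a + 3)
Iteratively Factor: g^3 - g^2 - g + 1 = (g + 1)*(g^2 - 2*g + 1) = (g - 1)*(g + 1)*(g - 1)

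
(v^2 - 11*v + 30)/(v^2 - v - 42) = (-v^2 + 11*v - 30)/(-v^2 + v + 42)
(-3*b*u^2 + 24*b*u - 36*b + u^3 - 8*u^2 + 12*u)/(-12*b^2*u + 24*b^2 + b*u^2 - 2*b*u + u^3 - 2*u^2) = (u - 6)/(4*b + u)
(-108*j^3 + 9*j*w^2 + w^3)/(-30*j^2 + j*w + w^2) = (-18*j^2 + 3*j*w + w^2)/(-5*j + w)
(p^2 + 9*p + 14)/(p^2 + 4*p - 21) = (p + 2)/(p - 3)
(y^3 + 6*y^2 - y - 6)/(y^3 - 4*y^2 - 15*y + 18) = (y^2 + 7*y + 6)/(y^2 - 3*y - 18)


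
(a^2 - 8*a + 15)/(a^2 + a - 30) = (a - 3)/(a + 6)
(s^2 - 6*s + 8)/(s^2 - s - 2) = (s - 4)/(s + 1)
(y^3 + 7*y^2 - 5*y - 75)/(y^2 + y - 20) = (y^2 + 2*y - 15)/(y - 4)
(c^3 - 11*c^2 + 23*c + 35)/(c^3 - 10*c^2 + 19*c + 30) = (c - 7)/(c - 6)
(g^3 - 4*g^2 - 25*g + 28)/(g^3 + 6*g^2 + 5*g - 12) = (g - 7)/(g + 3)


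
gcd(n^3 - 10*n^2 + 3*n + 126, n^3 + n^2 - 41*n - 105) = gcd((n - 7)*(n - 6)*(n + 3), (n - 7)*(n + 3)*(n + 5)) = n^2 - 4*n - 21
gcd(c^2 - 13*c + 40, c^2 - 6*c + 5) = c - 5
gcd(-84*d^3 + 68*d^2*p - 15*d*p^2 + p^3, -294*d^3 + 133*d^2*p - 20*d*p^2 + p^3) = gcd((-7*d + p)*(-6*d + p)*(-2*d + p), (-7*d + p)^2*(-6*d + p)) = 42*d^2 - 13*d*p + p^2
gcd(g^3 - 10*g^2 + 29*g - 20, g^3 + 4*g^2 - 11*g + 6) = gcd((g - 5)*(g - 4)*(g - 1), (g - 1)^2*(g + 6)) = g - 1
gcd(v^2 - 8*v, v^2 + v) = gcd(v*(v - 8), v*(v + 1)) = v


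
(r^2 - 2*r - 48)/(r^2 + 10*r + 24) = (r - 8)/(r + 4)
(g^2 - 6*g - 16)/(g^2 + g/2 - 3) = 2*(g - 8)/(2*g - 3)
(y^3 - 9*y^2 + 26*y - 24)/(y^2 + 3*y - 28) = (y^2 - 5*y + 6)/(y + 7)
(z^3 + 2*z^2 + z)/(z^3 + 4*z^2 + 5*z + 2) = z/(z + 2)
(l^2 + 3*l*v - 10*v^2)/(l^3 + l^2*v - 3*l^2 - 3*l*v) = (l^2 + 3*l*v - 10*v^2)/(l*(l^2 + l*v - 3*l - 3*v))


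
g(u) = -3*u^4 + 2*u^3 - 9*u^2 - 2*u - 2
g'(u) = -12*u^3 + 6*u^2 - 18*u - 2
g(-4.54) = -1640.09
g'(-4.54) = 1326.31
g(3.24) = -365.53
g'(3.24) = -405.48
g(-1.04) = -15.41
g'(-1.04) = 36.71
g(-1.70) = -59.49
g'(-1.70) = 104.90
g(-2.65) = -245.07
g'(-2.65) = 311.15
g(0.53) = -5.53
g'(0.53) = -11.64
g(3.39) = -430.50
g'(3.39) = -461.57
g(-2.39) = -173.82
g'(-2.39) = 239.12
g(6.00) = -3794.00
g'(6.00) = -2486.00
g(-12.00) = -66938.00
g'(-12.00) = 21814.00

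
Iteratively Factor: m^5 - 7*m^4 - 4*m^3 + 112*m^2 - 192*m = (m + 4)*(m^4 - 11*m^3 + 40*m^2 - 48*m) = (m - 4)*(m + 4)*(m^3 - 7*m^2 + 12*m) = m*(m - 4)*(m + 4)*(m^2 - 7*m + 12) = m*(m - 4)*(m - 3)*(m + 4)*(m - 4)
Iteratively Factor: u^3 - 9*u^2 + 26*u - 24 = (u - 2)*(u^2 - 7*u + 12) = (u - 4)*(u - 2)*(u - 3)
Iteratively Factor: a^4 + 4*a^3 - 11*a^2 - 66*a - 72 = (a - 4)*(a^3 + 8*a^2 + 21*a + 18) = (a - 4)*(a + 3)*(a^2 + 5*a + 6) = (a - 4)*(a + 2)*(a + 3)*(a + 3)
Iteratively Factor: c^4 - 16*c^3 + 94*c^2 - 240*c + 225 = (c - 5)*(c^3 - 11*c^2 + 39*c - 45) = (c - 5)*(c - 3)*(c^2 - 8*c + 15) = (c - 5)^2*(c - 3)*(c - 3)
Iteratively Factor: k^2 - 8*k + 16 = (k - 4)*(k - 4)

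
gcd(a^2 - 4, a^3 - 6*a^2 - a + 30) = a + 2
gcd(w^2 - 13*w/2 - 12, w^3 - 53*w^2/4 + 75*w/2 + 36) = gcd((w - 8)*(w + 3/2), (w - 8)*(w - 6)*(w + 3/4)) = w - 8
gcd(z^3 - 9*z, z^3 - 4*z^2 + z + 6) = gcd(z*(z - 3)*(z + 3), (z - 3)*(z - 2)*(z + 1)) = z - 3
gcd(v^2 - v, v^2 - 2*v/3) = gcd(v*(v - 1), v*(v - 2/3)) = v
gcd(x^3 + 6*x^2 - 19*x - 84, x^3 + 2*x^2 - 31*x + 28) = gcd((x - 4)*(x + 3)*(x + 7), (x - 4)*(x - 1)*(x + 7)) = x^2 + 3*x - 28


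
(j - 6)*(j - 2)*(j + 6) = j^3 - 2*j^2 - 36*j + 72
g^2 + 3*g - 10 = (g - 2)*(g + 5)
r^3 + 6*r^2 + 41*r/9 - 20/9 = (r - 1/3)*(r + 4/3)*(r + 5)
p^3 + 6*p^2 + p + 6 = (p + 6)*(p - I)*(p + I)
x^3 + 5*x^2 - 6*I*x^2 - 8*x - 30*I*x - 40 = (x + 5)*(x - 4*I)*(x - 2*I)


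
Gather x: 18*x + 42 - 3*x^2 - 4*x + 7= -3*x^2 + 14*x + 49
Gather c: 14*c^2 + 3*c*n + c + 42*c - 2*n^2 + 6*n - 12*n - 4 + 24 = 14*c^2 + c*(3*n + 43) - 2*n^2 - 6*n + 20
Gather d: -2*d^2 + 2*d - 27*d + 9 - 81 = -2*d^2 - 25*d - 72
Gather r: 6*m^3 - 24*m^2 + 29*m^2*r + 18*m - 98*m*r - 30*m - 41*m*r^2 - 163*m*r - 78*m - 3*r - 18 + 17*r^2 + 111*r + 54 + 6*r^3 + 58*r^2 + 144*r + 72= 6*m^3 - 24*m^2 - 90*m + 6*r^3 + r^2*(75 - 41*m) + r*(29*m^2 - 261*m + 252) + 108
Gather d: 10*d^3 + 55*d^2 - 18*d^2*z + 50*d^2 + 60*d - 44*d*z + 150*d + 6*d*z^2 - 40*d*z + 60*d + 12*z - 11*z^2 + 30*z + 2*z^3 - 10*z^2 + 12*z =10*d^3 + d^2*(105 - 18*z) + d*(6*z^2 - 84*z + 270) + 2*z^3 - 21*z^2 + 54*z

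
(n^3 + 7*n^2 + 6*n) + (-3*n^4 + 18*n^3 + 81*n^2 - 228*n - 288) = -3*n^4 + 19*n^3 + 88*n^2 - 222*n - 288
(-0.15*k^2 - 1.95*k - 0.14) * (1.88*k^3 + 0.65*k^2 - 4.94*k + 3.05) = -0.282*k^5 - 3.7635*k^4 - 0.7897*k^3 + 9.0845*k^2 - 5.2559*k - 0.427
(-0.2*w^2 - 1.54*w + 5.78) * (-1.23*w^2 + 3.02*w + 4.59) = 0.246*w^4 + 1.2902*w^3 - 12.6782*w^2 + 10.387*w + 26.5302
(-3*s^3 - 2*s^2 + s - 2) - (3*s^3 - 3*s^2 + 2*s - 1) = -6*s^3 + s^2 - s - 1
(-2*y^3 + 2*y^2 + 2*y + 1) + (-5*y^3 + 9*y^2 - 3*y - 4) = -7*y^3 + 11*y^2 - y - 3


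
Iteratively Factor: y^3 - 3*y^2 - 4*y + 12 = (y - 3)*(y^2 - 4) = (y - 3)*(y + 2)*(y - 2)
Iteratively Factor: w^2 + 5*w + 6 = (w + 3)*(w + 2)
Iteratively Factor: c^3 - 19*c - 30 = (c + 3)*(c^2 - 3*c - 10) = (c - 5)*(c + 3)*(c + 2)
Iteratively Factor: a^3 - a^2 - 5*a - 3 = (a + 1)*(a^2 - 2*a - 3) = (a + 1)^2*(a - 3)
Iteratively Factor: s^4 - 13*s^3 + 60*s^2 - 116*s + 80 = (s - 4)*(s^3 - 9*s^2 + 24*s - 20) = (s - 4)*(s - 2)*(s^2 - 7*s + 10) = (s - 5)*(s - 4)*(s - 2)*(s - 2)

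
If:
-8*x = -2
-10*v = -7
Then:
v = 7/10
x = 1/4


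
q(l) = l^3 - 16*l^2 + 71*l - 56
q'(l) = 3*l^2 - 32*l + 71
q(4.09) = 35.16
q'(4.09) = -9.70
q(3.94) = 36.53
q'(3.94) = -8.51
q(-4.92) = -911.72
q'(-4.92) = 301.06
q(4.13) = 34.76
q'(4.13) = -9.99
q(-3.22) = -483.90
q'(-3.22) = 205.15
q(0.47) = -26.06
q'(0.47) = 56.62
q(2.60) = 38.02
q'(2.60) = 8.08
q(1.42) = 15.42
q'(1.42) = 31.61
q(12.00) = 220.00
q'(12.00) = 119.00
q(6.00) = 10.00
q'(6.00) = -13.00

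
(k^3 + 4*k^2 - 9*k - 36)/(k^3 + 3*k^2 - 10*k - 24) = (k + 3)/(k + 2)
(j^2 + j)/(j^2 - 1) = j/(j - 1)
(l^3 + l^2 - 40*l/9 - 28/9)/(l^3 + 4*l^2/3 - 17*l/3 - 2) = (9*l^2 + 27*l + 14)/(3*(3*l^2 + 10*l + 3))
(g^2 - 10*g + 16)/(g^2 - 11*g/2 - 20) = 2*(g - 2)/(2*g + 5)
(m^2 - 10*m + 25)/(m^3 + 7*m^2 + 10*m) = (m^2 - 10*m + 25)/(m*(m^2 + 7*m + 10))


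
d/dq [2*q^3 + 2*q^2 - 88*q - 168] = 6*q^2 + 4*q - 88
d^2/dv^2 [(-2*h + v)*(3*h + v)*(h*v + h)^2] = h^2*(-12*h^2 + 6*h*v + 4*h + 12*v^2 + 12*v + 2)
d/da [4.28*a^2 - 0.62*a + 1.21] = 8.56*a - 0.62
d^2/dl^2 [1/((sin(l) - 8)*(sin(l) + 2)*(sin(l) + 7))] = (-9*sin(l)^6 - 11*sin(l)^5 + 124*sin(l)^4 - 818*sin(l)^3 - 4154*sin(l)^2 + 6820*sin(l) + 6952)/((sin(l) - 8)^3*(sin(l) + 2)^3*(sin(l) + 7)^3)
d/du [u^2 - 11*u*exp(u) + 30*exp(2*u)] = -11*u*exp(u) + 2*u + 60*exp(2*u) - 11*exp(u)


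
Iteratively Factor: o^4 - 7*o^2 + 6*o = (o - 2)*(o^3 + 2*o^2 - 3*o) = (o - 2)*(o - 1)*(o^2 + 3*o) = o*(o - 2)*(o - 1)*(o + 3)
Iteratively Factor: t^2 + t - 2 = (t + 2)*(t - 1)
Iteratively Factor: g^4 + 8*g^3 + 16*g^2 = (g + 4)*(g^3 + 4*g^2) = g*(g + 4)*(g^2 + 4*g) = g^2*(g + 4)*(g + 4)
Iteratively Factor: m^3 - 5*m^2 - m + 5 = (m - 1)*(m^2 - 4*m - 5) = (m - 5)*(m - 1)*(m + 1)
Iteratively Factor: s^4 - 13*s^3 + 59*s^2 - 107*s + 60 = (s - 5)*(s^3 - 8*s^2 + 19*s - 12) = (s - 5)*(s - 4)*(s^2 - 4*s + 3) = (s - 5)*(s - 4)*(s - 3)*(s - 1)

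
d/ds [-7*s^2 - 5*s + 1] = -14*s - 5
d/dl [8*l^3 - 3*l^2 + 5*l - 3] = 24*l^2 - 6*l + 5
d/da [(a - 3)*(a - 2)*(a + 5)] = 3*a^2 - 19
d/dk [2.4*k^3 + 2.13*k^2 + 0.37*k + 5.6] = 7.2*k^2 + 4.26*k + 0.37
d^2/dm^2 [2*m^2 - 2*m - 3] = 4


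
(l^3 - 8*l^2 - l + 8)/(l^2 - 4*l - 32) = (l^2 - 1)/(l + 4)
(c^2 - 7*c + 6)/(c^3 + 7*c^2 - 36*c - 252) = (c - 1)/(c^2 + 13*c + 42)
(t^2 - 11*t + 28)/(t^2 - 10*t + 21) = (t - 4)/(t - 3)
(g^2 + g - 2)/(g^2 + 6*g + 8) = (g - 1)/(g + 4)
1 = 1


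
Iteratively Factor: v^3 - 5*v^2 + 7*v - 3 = (v - 1)*(v^2 - 4*v + 3) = (v - 3)*(v - 1)*(v - 1)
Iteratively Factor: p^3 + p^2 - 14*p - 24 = (p - 4)*(p^2 + 5*p + 6) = (p - 4)*(p + 3)*(p + 2)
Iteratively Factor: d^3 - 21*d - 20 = (d + 4)*(d^2 - 4*d - 5) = (d - 5)*(d + 4)*(d + 1)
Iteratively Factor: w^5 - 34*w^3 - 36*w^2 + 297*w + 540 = (w + 3)*(w^4 - 3*w^3 - 25*w^2 + 39*w + 180) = (w + 3)^2*(w^3 - 6*w^2 - 7*w + 60) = (w - 5)*(w + 3)^2*(w^2 - w - 12) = (w - 5)*(w + 3)^3*(w - 4)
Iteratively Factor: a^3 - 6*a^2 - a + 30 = (a - 5)*(a^2 - a - 6) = (a - 5)*(a + 2)*(a - 3)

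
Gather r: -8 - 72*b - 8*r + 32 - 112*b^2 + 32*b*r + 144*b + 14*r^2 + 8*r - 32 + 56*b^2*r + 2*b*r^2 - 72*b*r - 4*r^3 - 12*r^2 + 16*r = -112*b^2 + 72*b - 4*r^3 + r^2*(2*b + 2) + r*(56*b^2 - 40*b + 16) - 8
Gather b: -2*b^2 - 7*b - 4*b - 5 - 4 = -2*b^2 - 11*b - 9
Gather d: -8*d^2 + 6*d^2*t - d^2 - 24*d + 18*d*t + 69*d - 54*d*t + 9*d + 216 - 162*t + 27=d^2*(6*t - 9) + d*(54 - 36*t) - 162*t + 243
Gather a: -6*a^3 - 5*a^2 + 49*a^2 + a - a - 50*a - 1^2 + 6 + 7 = -6*a^3 + 44*a^2 - 50*a + 12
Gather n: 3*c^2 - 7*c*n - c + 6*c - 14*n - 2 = 3*c^2 + 5*c + n*(-7*c - 14) - 2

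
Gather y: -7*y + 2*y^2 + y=2*y^2 - 6*y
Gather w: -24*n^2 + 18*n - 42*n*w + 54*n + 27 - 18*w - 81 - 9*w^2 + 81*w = -24*n^2 + 72*n - 9*w^2 + w*(63 - 42*n) - 54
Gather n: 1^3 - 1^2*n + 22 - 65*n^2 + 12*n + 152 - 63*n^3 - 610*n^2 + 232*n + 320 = -63*n^3 - 675*n^2 + 243*n + 495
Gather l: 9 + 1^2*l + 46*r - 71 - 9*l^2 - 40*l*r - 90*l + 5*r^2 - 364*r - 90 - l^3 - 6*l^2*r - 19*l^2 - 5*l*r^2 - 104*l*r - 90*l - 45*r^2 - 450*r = -l^3 + l^2*(-6*r - 28) + l*(-5*r^2 - 144*r - 179) - 40*r^2 - 768*r - 152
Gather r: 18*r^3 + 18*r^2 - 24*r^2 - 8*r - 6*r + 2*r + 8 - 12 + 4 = 18*r^3 - 6*r^2 - 12*r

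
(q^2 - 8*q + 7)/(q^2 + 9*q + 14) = (q^2 - 8*q + 7)/(q^2 + 9*q + 14)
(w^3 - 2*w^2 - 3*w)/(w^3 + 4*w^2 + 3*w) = (w - 3)/(w + 3)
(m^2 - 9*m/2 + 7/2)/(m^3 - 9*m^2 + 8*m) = (m - 7/2)/(m*(m - 8))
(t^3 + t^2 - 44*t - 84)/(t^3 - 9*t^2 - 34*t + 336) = (t + 2)/(t - 8)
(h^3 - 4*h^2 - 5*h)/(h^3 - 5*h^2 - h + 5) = h/(h - 1)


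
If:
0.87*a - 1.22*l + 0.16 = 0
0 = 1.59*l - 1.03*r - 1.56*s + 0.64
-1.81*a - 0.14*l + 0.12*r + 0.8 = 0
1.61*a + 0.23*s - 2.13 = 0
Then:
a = -1.59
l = -1.00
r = -31.78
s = 20.38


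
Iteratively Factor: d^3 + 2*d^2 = (d)*(d^2 + 2*d) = d*(d + 2)*(d)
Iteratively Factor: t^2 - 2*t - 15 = (t + 3)*(t - 5)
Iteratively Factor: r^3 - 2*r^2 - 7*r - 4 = (r - 4)*(r^2 + 2*r + 1) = (r - 4)*(r + 1)*(r + 1)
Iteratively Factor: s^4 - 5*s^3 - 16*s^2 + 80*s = (s - 5)*(s^3 - 16*s) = s*(s - 5)*(s^2 - 16) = s*(s - 5)*(s - 4)*(s + 4)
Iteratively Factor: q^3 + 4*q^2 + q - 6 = (q + 3)*(q^2 + q - 2) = (q + 2)*(q + 3)*(q - 1)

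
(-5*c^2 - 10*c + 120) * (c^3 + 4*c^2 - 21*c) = -5*c^5 - 30*c^4 + 185*c^3 + 690*c^2 - 2520*c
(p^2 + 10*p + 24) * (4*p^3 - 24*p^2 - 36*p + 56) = 4*p^5 + 16*p^4 - 180*p^3 - 880*p^2 - 304*p + 1344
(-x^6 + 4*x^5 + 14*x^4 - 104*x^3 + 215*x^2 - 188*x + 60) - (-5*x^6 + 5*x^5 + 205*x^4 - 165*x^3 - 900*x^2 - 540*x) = 4*x^6 - x^5 - 191*x^4 + 61*x^3 + 1115*x^2 + 352*x + 60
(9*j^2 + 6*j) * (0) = 0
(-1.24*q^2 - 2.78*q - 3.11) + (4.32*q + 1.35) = -1.24*q^2 + 1.54*q - 1.76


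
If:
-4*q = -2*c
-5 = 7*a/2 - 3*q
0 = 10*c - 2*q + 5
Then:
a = -5/3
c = -5/9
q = -5/18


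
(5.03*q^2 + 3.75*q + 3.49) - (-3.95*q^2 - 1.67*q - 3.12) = 8.98*q^2 + 5.42*q + 6.61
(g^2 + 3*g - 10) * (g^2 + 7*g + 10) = g^4 + 10*g^3 + 21*g^2 - 40*g - 100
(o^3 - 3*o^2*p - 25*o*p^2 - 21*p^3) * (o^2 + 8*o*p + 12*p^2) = o^5 + 5*o^4*p - 37*o^3*p^2 - 257*o^2*p^3 - 468*o*p^4 - 252*p^5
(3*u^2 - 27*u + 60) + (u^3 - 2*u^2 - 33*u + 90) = u^3 + u^2 - 60*u + 150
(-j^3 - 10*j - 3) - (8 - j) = -j^3 - 9*j - 11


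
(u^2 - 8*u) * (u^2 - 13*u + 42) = u^4 - 21*u^3 + 146*u^2 - 336*u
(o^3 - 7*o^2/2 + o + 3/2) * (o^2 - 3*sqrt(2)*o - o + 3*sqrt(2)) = o^5 - 9*o^4/2 - 3*sqrt(2)*o^4 + 9*o^3/2 + 27*sqrt(2)*o^3/2 - 27*sqrt(2)*o^2/2 + o^2/2 - 3*sqrt(2)*o/2 - 3*o/2 + 9*sqrt(2)/2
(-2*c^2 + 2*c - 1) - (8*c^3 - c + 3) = -8*c^3 - 2*c^2 + 3*c - 4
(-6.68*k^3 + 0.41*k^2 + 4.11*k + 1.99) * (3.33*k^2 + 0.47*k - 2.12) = -22.2444*k^5 - 1.7743*k^4 + 28.0406*k^3 + 7.6892*k^2 - 7.7779*k - 4.2188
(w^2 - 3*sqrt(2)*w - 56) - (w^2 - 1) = -3*sqrt(2)*w - 55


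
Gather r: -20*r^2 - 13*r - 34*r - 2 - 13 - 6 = -20*r^2 - 47*r - 21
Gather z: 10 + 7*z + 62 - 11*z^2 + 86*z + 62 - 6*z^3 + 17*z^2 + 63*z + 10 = -6*z^3 + 6*z^2 + 156*z + 144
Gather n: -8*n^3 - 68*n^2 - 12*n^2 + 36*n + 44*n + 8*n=-8*n^3 - 80*n^2 + 88*n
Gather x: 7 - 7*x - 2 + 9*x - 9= 2*x - 4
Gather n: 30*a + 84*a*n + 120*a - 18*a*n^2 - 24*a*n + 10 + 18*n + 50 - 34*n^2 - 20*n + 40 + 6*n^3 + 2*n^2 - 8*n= 150*a + 6*n^3 + n^2*(-18*a - 32) + n*(60*a - 10) + 100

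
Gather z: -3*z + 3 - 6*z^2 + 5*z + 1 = -6*z^2 + 2*z + 4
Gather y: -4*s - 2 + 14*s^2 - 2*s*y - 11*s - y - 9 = 14*s^2 - 15*s + y*(-2*s - 1) - 11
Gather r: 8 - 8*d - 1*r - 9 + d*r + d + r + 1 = d*r - 7*d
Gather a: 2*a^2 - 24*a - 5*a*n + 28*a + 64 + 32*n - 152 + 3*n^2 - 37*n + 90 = 2*a^2 + a*(4 - 5*n) + 3*n^2 - 5*n + 2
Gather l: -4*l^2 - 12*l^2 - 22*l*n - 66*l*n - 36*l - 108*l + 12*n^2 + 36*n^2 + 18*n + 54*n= -16*l^2 + l*(-88*n - 144) + 48*n^2 + 72*n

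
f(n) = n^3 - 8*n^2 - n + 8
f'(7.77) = 55.80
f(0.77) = 2.94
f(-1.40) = -9.02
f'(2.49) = -22.24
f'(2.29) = -21.91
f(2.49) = -28.65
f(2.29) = -24.23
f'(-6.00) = 203.00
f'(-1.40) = 27.28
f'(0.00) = -1.00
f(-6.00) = -490.00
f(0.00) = 8.00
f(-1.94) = -27.47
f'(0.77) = -11.54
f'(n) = 3*n^2 - 16*n - 1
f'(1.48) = -18.11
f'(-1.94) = 41.33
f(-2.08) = -33.53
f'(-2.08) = 45.26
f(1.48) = -7.76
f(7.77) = -13.66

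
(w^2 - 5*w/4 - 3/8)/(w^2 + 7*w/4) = (8*w^2 - 10*w - 3)/(2*w*(4*w + 7))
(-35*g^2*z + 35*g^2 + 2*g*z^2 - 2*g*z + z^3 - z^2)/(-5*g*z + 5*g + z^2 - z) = 7*g + z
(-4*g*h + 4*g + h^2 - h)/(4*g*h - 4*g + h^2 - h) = (-4*g + h)/(4*g + h)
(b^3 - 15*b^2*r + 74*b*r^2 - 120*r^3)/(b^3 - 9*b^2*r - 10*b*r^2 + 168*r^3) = (-b^2 + 9*b*r - 20*r^2)/(-b^2 + 3*b*r + 28*r^2)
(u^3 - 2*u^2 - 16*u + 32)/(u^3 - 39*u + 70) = (u^2 - 16)/(u^2 + 2*u - 35)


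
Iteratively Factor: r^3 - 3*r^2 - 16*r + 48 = (r - 4)*(r^2 + r - 12) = (r - 4)*(r - 3)*(r + 4)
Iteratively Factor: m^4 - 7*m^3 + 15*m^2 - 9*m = (m - 1)*(m^3 - 6*m^2 + 9*m) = m*(m - 1)*(m^2 - 6*m + 9) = m*(m - 3)*(m - 1)*(m - 3)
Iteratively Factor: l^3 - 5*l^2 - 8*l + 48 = (l - 4)*(l^2 - l - 12) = (l - 4)*(l + 3)*(l - 4)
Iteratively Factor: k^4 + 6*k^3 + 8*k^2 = (k + 4)*(k^3 + 2*k^2) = (k + 2)*(k + 4)*(k^2) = k*(k + 2)*(k + 4)*(k)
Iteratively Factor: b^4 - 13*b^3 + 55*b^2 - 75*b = (b - 3)*(b^3 - 10*b^2 + 25*b) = (b - 5)*(b - 3)*(b^2 - 5*b) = b*(b - 5)*(b - 3)*(b - 5)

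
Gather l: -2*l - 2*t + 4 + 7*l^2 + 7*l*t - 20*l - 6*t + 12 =7*l^2 + l*(7*t - 22) - 8*t + 16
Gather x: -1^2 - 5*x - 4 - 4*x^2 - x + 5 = -4*x^2 - 6*x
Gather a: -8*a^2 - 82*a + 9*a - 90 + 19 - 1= -8*a^2 - 73*a - 72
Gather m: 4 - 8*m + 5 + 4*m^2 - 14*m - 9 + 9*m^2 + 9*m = 13*m^2 - 13*m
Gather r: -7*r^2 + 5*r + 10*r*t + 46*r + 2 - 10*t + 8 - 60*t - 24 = -7*r^2 + r*(10*t + 51) - 70*t - 14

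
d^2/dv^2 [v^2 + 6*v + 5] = 2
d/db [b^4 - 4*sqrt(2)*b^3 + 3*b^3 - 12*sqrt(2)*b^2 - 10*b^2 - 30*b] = 4*b^3 - 12*sqrt(2)*b^2 + 9*b^2 - 24*sqrt(2)*b - 20*b - 30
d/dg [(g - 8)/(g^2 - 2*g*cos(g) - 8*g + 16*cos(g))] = -(2*sin(g) + 1)/(g - 2*cos(g))^2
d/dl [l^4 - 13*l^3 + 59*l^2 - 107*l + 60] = 4*l^3 - 39*l^2 + 118*l - 107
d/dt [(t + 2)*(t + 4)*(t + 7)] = 3*t^2 + 26*t + 50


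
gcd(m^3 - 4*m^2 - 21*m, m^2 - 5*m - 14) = m - 7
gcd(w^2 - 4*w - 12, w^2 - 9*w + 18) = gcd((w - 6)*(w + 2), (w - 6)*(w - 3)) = w - 6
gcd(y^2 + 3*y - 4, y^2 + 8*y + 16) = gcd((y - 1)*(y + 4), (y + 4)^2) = y + 4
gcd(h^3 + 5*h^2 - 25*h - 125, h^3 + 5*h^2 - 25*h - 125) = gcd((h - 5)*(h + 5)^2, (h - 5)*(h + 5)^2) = h^3 + 5*h^2 - 25*h - 125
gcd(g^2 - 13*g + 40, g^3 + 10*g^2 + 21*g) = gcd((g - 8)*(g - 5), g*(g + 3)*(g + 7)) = 1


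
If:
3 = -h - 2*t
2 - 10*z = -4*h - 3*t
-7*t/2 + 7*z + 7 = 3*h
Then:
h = -21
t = 9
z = -11/2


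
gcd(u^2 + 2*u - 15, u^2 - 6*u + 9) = u - 3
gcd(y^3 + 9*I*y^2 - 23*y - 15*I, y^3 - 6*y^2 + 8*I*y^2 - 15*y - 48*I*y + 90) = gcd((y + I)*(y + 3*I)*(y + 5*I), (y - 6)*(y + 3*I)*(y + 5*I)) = y^2 + 8*I*y - 15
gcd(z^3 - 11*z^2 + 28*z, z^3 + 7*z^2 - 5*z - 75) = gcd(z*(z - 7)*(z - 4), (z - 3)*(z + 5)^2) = 1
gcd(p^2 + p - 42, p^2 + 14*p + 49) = p + 7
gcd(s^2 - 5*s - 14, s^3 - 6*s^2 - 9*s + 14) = s^2 - 5*s - 14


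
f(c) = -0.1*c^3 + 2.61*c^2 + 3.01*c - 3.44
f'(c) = -0.3*c^2 + 5.22*c + 3.01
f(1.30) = 4.66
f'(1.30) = 9.29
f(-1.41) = -2.21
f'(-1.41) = -4.95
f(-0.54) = -4.29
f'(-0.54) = 0.10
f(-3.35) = 19.53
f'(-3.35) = -17.84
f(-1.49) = -1.80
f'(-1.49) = -5.43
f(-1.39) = -2.31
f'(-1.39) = -4.83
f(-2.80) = 10.79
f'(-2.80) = -13.96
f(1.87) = 10.66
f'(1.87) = 11.72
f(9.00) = 162.16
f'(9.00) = 25.69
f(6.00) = 86.98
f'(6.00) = 23.53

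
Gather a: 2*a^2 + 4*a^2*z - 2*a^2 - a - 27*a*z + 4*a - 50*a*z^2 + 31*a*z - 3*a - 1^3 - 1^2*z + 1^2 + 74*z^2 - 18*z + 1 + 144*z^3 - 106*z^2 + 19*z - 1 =4*a^2*z + a*(-50*z^2 + 4*z) + 144*z^3 - 32*z^2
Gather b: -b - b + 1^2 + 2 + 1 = 4 - 2*b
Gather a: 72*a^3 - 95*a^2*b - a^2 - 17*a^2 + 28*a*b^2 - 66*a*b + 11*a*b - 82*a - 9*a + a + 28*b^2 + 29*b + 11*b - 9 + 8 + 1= 72*a^3 + a^2*(-95*b - 18) + a*(28*b^2 - 55*b - 90) + 28*b^2 + 40*b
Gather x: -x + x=0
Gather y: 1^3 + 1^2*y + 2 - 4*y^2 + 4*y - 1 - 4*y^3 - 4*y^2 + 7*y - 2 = -4*y^3 - 8*y^2 + 12*y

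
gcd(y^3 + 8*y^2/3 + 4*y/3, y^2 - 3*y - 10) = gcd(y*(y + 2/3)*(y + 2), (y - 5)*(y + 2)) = y + 2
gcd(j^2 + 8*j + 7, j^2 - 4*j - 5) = j + 1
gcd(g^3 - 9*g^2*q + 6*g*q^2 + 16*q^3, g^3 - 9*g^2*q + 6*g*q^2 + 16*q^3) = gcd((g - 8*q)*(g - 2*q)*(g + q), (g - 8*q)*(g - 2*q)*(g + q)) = g^3 - 9*g^2*q + 6*g*q^2 + 16*q^3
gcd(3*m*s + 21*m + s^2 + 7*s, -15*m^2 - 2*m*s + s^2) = 3*m + s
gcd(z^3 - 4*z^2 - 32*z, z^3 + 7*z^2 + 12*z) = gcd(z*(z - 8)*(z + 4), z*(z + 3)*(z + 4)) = z^2 + 4*z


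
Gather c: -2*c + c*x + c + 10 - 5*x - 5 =c*(x - 1) - 5*x + 5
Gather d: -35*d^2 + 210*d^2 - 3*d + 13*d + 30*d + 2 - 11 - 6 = 175*d^2 + 40*d - 15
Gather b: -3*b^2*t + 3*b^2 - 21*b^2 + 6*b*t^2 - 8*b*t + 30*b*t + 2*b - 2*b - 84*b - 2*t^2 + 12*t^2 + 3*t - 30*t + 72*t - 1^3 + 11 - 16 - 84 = b^2*(-3*t - 18) + b*(6*t^2 + 22*t - 84) + 10*t^2 + 45*t - 90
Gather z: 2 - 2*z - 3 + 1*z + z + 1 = 0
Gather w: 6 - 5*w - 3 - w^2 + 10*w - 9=-w^2 + 5*w - 6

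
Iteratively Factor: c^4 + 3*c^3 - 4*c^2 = (c + 4)*(c^3 - c^2) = c*(c + 4)*(c^2 - c) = c*(c - 1)*(c + 4)*(c)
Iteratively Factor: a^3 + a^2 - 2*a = (a + 2)*(a^2 - a) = a*(a + 2)*(a - 1)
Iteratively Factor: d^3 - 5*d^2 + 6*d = (d - 3)*(d^2 - 2*d) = (d - 3)*(d - 2)*(d)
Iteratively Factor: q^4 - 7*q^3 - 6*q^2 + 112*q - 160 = (q - 5)*(q^3 - 2*q^2 - 16*q + 32) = (q - 5)*(q - 2)*(q^2 - 16) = (q - 5)*(q - 2)*(q + 4)*(q - 4)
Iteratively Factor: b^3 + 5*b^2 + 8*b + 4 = (b + 2)*(b^2 + 3*b + 2) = (b + 1)*(b + 2)*(b + 2)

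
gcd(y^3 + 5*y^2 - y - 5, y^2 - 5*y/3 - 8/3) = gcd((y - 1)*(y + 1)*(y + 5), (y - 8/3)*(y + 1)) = y + 1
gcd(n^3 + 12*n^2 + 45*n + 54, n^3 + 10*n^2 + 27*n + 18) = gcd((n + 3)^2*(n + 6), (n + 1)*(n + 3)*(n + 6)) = n^2 + 9*n + 18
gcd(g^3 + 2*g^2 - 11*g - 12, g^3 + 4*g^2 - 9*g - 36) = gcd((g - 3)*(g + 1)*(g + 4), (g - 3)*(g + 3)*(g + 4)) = g^2 + g - 12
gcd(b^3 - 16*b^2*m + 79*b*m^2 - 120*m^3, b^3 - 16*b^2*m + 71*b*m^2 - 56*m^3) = b - 8*m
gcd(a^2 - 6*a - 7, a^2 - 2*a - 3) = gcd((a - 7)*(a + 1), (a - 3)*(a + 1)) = a + 1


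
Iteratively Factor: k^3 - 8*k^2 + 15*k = (k - 3)*(k^2 - 5*k) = (k - 5)*(k - 3)*(k)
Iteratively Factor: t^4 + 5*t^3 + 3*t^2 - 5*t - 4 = (t + 1)*(t^3 + 4*t^2 - t - 4) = (t - 1)*(t + 1)*(t^2 + 5*t + 4) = (t - 1)*(t + 1)^2*(t + 4)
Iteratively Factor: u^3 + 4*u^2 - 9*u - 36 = (u - 3)*(u^2 + 7*u + 12) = (u - 3)*(u + 4)*(u + 3)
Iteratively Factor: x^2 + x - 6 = (x + 3)*(x - 2)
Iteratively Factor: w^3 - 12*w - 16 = (w + 2)*(w^2 - 2*w - 8) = (w + 2)^2*(w - 4)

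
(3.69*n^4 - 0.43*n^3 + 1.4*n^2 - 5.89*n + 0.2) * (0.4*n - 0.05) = 1.476*n^5 - 0.3565*n^4 + 0.5815*n^3 - 2.426*n^2 + 0.3745*n - 0.01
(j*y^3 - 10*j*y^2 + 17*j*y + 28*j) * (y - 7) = j*y^4 - 17*j*y^3 + 87*j*y^2 - 91*j*y - 196*j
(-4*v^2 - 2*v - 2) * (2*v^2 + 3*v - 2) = -8*v^4 - 16*v^3 - 2*v^2 - 2*v + 4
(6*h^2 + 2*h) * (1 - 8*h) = -48*h^3 - 10*h^2 + 2*h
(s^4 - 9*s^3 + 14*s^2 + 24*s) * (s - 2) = s^5 - 11*s^4 + 32*s^3 - 4*s^2 - 48*s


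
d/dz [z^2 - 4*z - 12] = 2*z - 4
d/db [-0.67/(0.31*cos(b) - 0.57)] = -0.2077*sin(b)/(0.31*cos(b) - 0.57)^2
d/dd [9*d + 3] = 9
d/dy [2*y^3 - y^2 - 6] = 2*y*(3*y - 1)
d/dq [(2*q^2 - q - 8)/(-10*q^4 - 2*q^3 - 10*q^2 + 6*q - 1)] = (40*q^5 - 26*q^4 - 324*q^3 - 46*q^2 - 164*q + 49)/(100*q^8 + 40*q^7 + 204*q^6 - 80*q^5 + 96*q^4 - 116*q^3 + 56*q^2 - 12*q + 1)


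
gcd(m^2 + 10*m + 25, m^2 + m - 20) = m + 5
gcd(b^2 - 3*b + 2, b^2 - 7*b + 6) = b - 1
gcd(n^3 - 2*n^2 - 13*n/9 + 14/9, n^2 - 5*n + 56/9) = n - 7/3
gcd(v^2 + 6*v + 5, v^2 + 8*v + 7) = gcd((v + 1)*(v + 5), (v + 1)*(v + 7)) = v + 1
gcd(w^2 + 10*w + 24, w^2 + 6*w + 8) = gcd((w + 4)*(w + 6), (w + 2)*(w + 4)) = w + 4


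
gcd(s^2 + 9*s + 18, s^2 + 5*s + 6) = s + 3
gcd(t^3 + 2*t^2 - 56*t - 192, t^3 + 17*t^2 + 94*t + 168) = t^2 + 10*t + 24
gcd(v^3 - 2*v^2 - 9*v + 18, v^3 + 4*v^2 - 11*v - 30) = v - 3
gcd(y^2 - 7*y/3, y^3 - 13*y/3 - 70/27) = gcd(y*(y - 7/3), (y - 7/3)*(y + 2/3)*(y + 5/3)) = y - 7/3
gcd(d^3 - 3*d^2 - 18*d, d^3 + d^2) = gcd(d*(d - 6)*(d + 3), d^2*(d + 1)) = d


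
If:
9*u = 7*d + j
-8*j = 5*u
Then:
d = 11*u/8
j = -5*u/8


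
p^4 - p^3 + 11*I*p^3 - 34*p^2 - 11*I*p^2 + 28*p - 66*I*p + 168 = (p - 3)*(p + 2)*(p + 4*I)*(p + 7*I)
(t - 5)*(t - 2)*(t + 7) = t^3 - 39*t + 70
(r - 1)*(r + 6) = r^2 + 5*r - 6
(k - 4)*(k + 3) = k^2 - k - 12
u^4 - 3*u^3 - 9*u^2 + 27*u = u*(u - 3)^2*(u + 3)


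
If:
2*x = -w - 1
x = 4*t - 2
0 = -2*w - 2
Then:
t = 1/2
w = -1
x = 0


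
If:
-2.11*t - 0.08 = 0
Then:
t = -0.04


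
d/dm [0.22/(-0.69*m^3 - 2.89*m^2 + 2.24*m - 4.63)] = (0.4554*m^2 + 1.2716*m - 0.4928)/(0.69*m^3 + 2.89*m^2 - 2.24*m + 4.63)^2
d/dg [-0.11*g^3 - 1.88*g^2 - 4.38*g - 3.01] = -0.33*g^2 - 3.76*g - 4.38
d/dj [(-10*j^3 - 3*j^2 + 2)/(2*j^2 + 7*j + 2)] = (-20*j^4 - 140*j^3 - 81*j^2 - 20*j - 14)/(4*j^4 + 28*j^3 + 57*j^2 + 28*j + 4)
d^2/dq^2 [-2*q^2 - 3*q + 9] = -4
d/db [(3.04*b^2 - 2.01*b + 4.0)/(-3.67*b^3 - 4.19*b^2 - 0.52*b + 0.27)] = (11.1568*b^4 - 14.7534*b^3 + 34.0373*b^2 + 35.1616*b + 1.5373)/(13.4689*b^6 + 30.7546*b^5 + 21.3729*b^4 + 2.3758*b^3 - 1.9922*b^2 - 0.2808*b + 0.0729)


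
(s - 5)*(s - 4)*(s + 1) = s^3 - 8*s^2 + 11*s + 20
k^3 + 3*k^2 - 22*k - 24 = (k - 4)*(k + 1)*(k + 6)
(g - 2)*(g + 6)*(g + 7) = g^3 + 11*g^2 + 16*g - 84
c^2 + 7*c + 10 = (c + 2)*(c + 5)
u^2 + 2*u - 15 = (u - 3)*(u + 5)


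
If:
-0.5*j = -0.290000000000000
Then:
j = 0.58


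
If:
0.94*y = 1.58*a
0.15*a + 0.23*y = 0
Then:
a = 0.00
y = 0.00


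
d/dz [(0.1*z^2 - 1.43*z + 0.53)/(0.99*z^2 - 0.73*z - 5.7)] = (1.3427*z^2 - 2.1894*z + 8.5379)/(0.9801*z^4 - 1.4454*z^3 - 10.7531*z^2 + 8.322*z + 32.49)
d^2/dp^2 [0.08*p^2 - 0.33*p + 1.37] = 0.160000000000000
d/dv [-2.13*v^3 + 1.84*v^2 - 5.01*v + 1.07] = -6.39*v^2 + 3.68*v - 5.01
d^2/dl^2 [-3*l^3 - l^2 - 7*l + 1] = -18*l - 2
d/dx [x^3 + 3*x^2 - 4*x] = 3*x^2 + 6*x - 4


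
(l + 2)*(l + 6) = l^2 + 8*l + 12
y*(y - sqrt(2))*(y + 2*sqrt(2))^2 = y^4 + 3*sqrt(2)*y^3 - 8*sqrt(2)*y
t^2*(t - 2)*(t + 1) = t^4 - t^3 - 2*t^2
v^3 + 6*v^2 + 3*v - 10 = (v - 1)*(v + 2)*(v + 5)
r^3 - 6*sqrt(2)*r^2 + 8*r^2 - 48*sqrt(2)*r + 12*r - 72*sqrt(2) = (r + 2)*(r + 6)*(r - 6*sqrt(2))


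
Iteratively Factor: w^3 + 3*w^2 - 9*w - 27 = (w - 3)*(w^2 + 6*w + 9) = (w - 3)*(w + 3)*(w + 3)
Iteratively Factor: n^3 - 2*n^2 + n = (n - 1)*(n^2 - n) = n*(n - 1)*(n - 1)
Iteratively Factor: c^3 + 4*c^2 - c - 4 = (c + 4)*(c^2 - 1) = (c + 1)*(c + 4)*(c - 1)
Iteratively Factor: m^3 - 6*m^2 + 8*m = (m)*(m^2 - 6*m + 8) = m*(m - 2)*(m - 4)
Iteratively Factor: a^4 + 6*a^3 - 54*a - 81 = (a + 3)*(a^3 + 3*a^2 - 9*a - 27) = (a + 3)^2*(a^2 - 9) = (a + 3)^3*(a - 3)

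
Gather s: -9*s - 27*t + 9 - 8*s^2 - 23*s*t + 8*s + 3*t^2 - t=-8*s^2 + s*(-23*t - 1) + 3*t^2 - 28*t + 9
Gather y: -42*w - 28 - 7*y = -42*w - 7*y - 28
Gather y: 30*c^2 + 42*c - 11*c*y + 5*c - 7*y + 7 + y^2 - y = 30*c^2 + 47*c + y^2 + y*(-11*c - 8) + 7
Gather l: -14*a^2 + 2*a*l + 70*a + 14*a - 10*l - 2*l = -14*a^2 + 84*a + l*(2*a - 12)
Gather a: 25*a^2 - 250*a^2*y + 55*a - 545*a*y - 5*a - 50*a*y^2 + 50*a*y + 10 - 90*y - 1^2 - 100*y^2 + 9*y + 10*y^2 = a^2*(25 - 250*y) + a*(-50*y^2 - 495*y + 50) - 90*y^2 - 81*y + 9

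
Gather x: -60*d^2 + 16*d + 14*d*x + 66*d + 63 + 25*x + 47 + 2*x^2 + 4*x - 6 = -60*d^2 + 82*d + 2*x^2 + x*(14*d + 29) + 104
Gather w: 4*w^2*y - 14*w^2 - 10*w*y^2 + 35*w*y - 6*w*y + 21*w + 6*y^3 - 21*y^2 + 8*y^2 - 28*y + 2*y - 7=w^2*(4*y - 14) + w*(-10*y^2 + 29*y + 21) + 6*y^3 - 13*y^2 - 26*y - 7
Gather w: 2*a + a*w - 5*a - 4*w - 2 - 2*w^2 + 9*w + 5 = -3*a - 2*w^2 + w*(a + 5) + 3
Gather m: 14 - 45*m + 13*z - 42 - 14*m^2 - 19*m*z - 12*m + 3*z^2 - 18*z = -14*m^2 + m*(-19*z - 57) + 3*z^2 - 5*z - 28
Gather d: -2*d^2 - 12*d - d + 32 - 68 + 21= -2*d^2 - 13*d - 15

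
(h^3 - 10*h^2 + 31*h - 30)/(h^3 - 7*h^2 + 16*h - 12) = (h - 5)/(h - 2)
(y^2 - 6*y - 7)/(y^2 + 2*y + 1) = (y - 7)/(y + 1)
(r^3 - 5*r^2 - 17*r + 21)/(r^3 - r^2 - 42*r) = (r^2 + 2*r - 3)/(r*(r + 6))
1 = 1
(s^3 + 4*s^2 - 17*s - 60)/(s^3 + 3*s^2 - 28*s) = (s^2 + 8*s + 15)/(s*(s + 7))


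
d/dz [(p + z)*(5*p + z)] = 6*p + 2*z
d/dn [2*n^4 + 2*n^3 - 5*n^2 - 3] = 2*n*(4*n^2 + 3*n - 5)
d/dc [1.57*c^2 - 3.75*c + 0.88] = 3.14*c - 3.75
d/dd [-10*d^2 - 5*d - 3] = -20*d - 5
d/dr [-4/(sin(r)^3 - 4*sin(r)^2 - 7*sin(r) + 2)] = 4*(3*sin(r)^2 - 8*sin(r) - 7)*cos(r)/(sin(r)^3 - 4*sin(r)^2 - 7*sin(r) + 2)^2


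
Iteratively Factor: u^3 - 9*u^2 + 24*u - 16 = (u - 4)*(u^2 - 5*u + 4) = (u - 4)*(u - 1)*(u - 4)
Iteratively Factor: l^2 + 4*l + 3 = (l + 3)*(l + 1)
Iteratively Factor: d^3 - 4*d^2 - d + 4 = (d + 1)*(d^2 - 5*d + 4) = (d - 4)*(d + 1)*(d - 1)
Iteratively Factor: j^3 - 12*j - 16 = (j + 2)*(j^2 - 2*j - 8) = (j + 2)^2*(j - 4)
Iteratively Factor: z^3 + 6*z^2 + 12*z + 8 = (z + 2)*(z^2 + 4*z + 4) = (z + 2)^2*(z + 2)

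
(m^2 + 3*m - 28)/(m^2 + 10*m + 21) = (m - 4)/(m + 3)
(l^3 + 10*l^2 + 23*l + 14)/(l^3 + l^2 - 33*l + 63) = (l^2 + 3*l + 2)/(l^2 - 6*l + 9)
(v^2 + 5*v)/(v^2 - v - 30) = v/(v - 6)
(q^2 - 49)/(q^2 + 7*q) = (q - 7)/q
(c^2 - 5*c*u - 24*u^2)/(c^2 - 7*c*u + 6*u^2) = (c^2 - 5*c*u - 24*u^2)/(c^2 - 7*c*u + 6*u^2)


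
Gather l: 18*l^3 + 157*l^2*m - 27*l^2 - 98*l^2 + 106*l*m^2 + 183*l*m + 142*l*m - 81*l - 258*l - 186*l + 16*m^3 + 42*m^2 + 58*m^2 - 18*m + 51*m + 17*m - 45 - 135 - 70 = 18*l^3 + l^2*(157*m - 125) + l*(106*m^2 + 325*m - 525) + 16*m^3 + 100*m^2 + 50*m - 250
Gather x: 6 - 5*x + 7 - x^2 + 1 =-x^2 - 5*x + 14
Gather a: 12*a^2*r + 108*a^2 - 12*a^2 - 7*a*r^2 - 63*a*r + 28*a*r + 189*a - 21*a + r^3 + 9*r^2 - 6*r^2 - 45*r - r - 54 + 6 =a^2*(12*r + 96) + a*(-7*r^2 - 35*r + 168) + r^3 + 3*r^2 - 46*r - 48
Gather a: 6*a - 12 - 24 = 6*a - 36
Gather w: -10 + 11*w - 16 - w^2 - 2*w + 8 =-w^2 + 9*w - 18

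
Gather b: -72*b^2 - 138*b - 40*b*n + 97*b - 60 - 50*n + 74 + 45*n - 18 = -72*b^2 + b*(-40*n - 41) - 5*n - 4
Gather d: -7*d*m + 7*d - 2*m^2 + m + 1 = d*(7 - 7*m) - 2*m^2 + m + 1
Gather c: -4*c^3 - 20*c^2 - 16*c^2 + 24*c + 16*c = -4*c^3 - 36*c^2 + 40*c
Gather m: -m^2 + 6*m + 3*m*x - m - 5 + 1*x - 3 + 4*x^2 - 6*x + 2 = -m^2 + m*(3*x + 5) + 4*x^2 - 5*x - 6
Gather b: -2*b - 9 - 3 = -2*b - 12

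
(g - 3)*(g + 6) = g^2 + 3*g - 18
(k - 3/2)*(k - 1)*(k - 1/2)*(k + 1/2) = k^4 - 5*k^3/2 + 5*k^2/4 + 5*k/8 - 3/8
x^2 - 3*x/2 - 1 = (x - 2)*(x + 1/2)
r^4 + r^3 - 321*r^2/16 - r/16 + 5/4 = (r - 4)*(r - 1/4)*(r + 1/4)*(r + 5)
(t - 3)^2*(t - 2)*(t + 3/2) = t^4 - 13*t^3/2 + 9*t^2 + 27*t/2 - 27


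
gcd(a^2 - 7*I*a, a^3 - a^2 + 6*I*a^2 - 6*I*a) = a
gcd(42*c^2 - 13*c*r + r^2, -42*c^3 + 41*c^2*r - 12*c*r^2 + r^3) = -7*c + r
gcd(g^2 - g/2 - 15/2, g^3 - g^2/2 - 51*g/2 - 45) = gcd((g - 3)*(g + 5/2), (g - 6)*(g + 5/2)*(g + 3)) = g + 5/2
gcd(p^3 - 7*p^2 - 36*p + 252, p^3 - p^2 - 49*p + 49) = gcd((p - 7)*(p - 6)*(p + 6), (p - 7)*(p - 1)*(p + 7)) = p - 7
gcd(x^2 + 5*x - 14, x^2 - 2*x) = x - 2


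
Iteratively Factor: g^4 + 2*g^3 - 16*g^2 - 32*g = (g - 4)*(g^3 + 6*g^2 + 8*g) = (g - 4)*(g + 2)*(g^2 + 4*g) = g*(g - 4)*(g + 2)*(g + 4)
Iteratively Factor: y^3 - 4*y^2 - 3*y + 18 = (y - 3)*(y^2 - y - 6) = (y - 3)*(y + 2)*(y - 3)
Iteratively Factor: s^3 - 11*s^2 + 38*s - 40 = (s - 2)*(s^2 - 9*s + 20) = (s - 4)*(s - 2)*(s - 5)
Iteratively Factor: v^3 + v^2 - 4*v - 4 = (v + 1)*(v^2 - 4) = (v + 1)*(v + 2)*(v - 2)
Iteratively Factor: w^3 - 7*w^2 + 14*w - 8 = (w - 1)*(w^2 - 6*w + 8) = (w - 4)*(w - 1)*(w - 2)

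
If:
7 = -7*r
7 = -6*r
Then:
No Solution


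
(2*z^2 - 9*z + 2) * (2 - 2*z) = -4*z^3 + 22*z^2 - 22*z + 4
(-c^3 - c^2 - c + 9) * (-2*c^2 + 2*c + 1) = 2*c^5 - c^3 - 21*c^2 + 17*c + 9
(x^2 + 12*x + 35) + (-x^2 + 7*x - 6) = 19*x + 29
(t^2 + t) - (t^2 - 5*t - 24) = 6*t + 24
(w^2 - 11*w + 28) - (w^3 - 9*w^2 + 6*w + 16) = -w^3 + 10*w^2 - 17*w + 12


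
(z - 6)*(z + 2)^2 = z^3 - 2*z^2 - 20*z - 24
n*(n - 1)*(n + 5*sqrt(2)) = n^3 - n^2 + 5*sqrt(2)*n^2 - 5*sqrt(2)*n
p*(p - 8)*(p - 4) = p^3 - 12*p^2 + 32*p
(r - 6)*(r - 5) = r^2 - 11*r + 30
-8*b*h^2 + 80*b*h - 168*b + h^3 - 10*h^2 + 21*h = (-8*b + h)*(h - 7)*(h - 3)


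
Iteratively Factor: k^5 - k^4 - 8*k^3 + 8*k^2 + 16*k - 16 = (k - 1)*(k^4 - 8*k^2 + 16) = (k - 2)*(k - 1)*(k^3 + 2*k^2 - 4*k - 8) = (k - 2)*(k - 1)*(k + 2)*(k^2 - 4) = (k - 2)^2*(k - 1)*(k + 2)*(k + 2)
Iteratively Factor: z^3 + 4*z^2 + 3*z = (z + 1)*(z^2 + 3*z) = z*(z + 1)*(z + 3)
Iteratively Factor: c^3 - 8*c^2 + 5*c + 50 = (c - 5)*(c^2 - 3*c - 10) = (c - 5)^2*(c + 2)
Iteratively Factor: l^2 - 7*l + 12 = (l - 4)*(l - 3)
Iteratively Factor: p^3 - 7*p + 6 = (p - 1)*(p^2 + p - 6) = (p - 1)*(p + 3)*(p - 2)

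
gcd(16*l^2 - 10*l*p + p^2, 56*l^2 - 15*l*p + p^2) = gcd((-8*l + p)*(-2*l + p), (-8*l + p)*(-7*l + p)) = -8*l + p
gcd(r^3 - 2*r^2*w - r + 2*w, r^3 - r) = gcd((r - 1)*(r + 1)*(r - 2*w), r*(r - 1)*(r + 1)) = r^2 - 1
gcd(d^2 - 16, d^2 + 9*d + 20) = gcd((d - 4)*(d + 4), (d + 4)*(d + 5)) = d + 4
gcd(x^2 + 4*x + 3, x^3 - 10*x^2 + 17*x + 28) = x + 1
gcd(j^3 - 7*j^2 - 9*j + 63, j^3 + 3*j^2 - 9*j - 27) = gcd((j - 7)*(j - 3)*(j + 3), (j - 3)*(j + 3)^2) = j^2 - 9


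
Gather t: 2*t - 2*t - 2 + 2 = 0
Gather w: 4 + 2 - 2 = 4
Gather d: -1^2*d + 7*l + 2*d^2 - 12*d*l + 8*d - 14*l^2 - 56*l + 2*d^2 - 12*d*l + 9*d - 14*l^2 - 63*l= 4*d^2 + d*(16 - 24*l) - 28*l^2 - 112*l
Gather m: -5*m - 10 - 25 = -5*m - 35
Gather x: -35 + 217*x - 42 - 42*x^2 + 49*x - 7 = -42*x^2 + 266*x - 84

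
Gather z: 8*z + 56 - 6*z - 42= 2*z + 14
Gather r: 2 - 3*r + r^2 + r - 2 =r^2 - 2*r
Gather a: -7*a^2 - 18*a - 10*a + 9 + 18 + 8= -7*a^2 - 28*a + 35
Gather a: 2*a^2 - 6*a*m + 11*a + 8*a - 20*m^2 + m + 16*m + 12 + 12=2*a^2 + a*(19 - 6*m) - 20*m^2 + 17*m + 24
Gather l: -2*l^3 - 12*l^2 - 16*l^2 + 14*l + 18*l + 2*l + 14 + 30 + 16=-2*l^3 - 28*l^2 + 34*l + 60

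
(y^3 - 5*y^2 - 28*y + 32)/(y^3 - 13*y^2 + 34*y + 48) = (y^2 + 3*y - 4)/(y^2 - 5*y - 6)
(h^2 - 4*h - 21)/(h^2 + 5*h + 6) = (h - 7)/(h + 2)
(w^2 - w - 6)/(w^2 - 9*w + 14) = (w^2 - w - 6)/(w^2 - 9*w + 14)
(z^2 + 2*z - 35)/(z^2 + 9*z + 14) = (z - 5)/(z + 2)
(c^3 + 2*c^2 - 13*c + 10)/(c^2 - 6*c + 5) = (c^2 + 3*c - 10)/(c - 5)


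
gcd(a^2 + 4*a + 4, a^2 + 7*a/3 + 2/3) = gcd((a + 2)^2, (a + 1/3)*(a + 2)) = a + 2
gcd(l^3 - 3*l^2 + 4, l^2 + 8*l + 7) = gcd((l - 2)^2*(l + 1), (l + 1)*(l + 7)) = l + 1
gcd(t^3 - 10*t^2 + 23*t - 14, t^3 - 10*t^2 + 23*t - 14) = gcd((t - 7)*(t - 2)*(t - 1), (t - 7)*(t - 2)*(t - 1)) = t^3 - 10*t^2 + 23*t - 14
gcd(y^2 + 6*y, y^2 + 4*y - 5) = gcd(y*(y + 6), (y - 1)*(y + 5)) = 1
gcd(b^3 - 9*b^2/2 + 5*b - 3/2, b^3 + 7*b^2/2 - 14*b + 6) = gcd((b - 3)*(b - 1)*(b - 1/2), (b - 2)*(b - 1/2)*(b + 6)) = b - 1/2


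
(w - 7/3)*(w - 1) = w^2 - 10*w/3 + 7/3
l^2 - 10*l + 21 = (l - 7)*(l - 3)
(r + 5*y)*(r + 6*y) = r^2 + 11*r*y + 30*y^2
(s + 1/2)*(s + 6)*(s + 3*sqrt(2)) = s^3 + 3*sqrt(2)*s^2 + 13*s^2/2 + 3*s + 39*sqrt(2)*s/2 + 9*sqrt(2)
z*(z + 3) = z^2 + 3*z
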